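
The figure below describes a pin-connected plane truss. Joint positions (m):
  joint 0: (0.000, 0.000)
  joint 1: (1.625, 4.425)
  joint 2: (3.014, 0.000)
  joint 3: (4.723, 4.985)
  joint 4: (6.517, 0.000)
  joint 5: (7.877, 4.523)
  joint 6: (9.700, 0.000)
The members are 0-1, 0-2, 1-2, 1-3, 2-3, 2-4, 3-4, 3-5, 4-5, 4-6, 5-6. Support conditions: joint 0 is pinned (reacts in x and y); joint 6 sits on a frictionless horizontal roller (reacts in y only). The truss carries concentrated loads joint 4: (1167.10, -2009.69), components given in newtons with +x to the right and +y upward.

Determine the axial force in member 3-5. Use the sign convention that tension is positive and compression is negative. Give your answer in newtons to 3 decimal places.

N=7 nodes, M=11 members, R=3 reactions → 2N=14, M+R=14
member 0 (0-1): L=4.7139, (cx,cy)=(0.3447,0.9387)
member 1 (0-2): L=3.0140, (cx,cy)=(1.0000,0.0000)
member 2 (1-2): L=4.6379, (cx,cy)=(0.2995,-0.9541)
member 3 (1-3): L=3.1482, (cx,cy)=(0.9841,0.1779)
member 4 (2-3): L=5.2698, (cx,cy)=(0.3243,0.9460)
member 5 (2-4): L=3.5030, (cx,cy)=(1.0000,0.0000)
member 6 (3-4): L=5.2980, (cx,cy)=(0.3386,-0.9409)
member 7 (3-5): L=3.1877, (cx,cy)=(0.9894,-0.1449)
member 8 (4-5): L=4.7230, (cx,cy)=(0.2879,0.9576)
member 9 (4-6): L=3.1830, (cx,cy)=(1.0000,0.0000)
member 10 (5-6): L=4.8766, (cx,cy)=(0.3738,-0.9275)
solve A·x = −loads:
  F[0-1] = -702.5301 N (compression)
  F[0-2] = +1409.2777 N (tension)
  F[1-2] = +610.6626 N (tension)
  F[1-3] = -431.9538 N (compression)
  F[2-3] = -615.9207 N (compression)
  F[2-4] = +1791.9083 N (tension)
  F[3-4] = +842.5579 N (tension)
  F[3-5] = -919.8267 N (compression)
  F[4-5] = +1270.7286 N (tension)
  F[4-6] = +544.2083 N (tension)
  F[5-6] = -1455.7682 N (compression)
  Rx@0 = -1167.1000 N
  Ry@0 = +659.4684 N
  Ry@6 = +1350.2216 N

-919.827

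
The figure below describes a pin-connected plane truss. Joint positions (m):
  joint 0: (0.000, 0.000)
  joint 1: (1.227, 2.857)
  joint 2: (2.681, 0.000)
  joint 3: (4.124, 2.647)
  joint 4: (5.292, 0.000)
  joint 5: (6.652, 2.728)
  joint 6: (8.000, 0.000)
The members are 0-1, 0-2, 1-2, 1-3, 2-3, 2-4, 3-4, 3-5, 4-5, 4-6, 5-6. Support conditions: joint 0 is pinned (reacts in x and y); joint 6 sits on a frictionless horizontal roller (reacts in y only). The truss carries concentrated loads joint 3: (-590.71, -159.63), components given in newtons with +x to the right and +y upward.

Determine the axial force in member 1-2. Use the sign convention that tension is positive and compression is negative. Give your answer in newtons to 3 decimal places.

327.706

N=7 nodes, M=11 members, R=3 reactions → 2N=14, M+R=14
member 0 (0-1): L=3.1093, (cx,cy)=(0.3946,0.9188)
member 1 (0-2): L=2.6810, (cx,cy)=(1.0000,0.0000)
member 2 (1-2): L=3.2057, (cx,cy)=(0.4536,-0.8912)
member 3 (1-3): L=2.9046, (cx,cy)=(0.9974,-0.0723)
member 4 (2-3): L=3.0148, (cx,cy)=(0.4786,0.8780)
member 5 (2-4): L=2.6110, (cx,cy)=(1.0000,0.0000)
member 6 (3-4): L=2.8932, (cx,cy)=(0.4037,-0.9149)
member 7 (3-5): L=2.5293, (cx,cy)=(0.9995,0.0320)
member 8 (4-5): L=3.0482, (cx,cy)=(0.4462,0.8950)
member 9 (4-6): L=2.7080, (cx,cy)=(1.0000,0.0000)
member 10 (5-6): L=3.0429, (cx,cy)=(0.4430,-0.8965)
solve A·x = −loads:
  F[0-1] = -296.8856 N (compression)
  F[0-2] = -473.5537 N (compression)
  F[1-2] = +327.7058 N (tension)
  F[1-3] = -266.4899 N (compression)
  F[2-3] = -332.6374 N (compression)
  F[2-4] = -165.7029 N (compression)
  F[3-4] = +127.6868 N (tension)
  F[3-5] = +114.2143 N (tension)
  F[4-5] = -130.5318 N (compression)
  F[4-6] = -55.9172 N (compression)
  F[5-6] = +126.2234 N (tension)
  Rx@0 = +590.7100 N
  Ry@0 = +272.7919 N
  Ry@6 = -113.1619 N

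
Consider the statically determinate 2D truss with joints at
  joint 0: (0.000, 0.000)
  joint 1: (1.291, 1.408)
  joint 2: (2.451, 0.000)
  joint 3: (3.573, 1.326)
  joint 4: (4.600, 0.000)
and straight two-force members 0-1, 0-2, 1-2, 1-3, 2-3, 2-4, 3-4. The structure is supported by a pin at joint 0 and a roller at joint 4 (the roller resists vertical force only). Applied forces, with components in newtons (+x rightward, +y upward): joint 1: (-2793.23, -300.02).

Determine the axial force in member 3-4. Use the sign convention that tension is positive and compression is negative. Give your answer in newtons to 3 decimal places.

N=5 nodes, M=7 members, R=3 reactions → 2N=10, M+R=10
member 0 (0-1): L=1.9103, (cx,cy)=(0.6758,0.7371)
member 1 (0-2): L=2.4510, (cx,cy)=(1.0000,0.0000)
member 2 (1-2): L=1.8243, (cx,cy)=(0.6359,-0.7718)
member 3 (1-3): L=2.2835, (cx,cy)=(0.9994,-0.0359)
member 4 (2-3): L=1.7370, (cx,cy)=(0.6459,0.7634)
member 5 (2-4): L=2.1490, (cx,cy)=(1.0000,0.0000)
member 6 (3-4): L=1.6772, (cx,cy)=(0.6123,-0.7906)
solve A·x = −loads:
  F[0-1] = -1452.7712 N (compression)
  F[0-2] = -1811.4190 N (compression)
  F[1-2] = +942.2189 N (tension)
  F[1-3] = +1213.0812 N (tension)
  F[2-3] = -952.6082 N (compression)
  F[2-4] = -596.9689 N (compression)
  F[3-4] = +974.9145 N (tension)
  Rx@0 = +2793.2300 N
  Ry@0 = +1070.7900 N
  Ry@4 = -770.7700 N

974.915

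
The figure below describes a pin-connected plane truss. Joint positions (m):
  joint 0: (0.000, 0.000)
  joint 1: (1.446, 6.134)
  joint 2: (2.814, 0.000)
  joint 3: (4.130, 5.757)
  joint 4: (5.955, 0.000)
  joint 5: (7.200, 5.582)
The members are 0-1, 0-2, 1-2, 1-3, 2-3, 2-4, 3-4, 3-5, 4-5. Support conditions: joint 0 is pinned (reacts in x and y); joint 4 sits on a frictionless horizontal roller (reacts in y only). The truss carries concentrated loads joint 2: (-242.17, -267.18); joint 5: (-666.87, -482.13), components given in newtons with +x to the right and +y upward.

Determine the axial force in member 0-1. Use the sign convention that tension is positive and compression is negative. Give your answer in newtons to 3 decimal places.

N=6 nodes, M=9 members, R=3 reactions → 2N=12, M+R=12
member 0 (0-1): L=6.3021, (cx,cy)=(0.2294,0.9733)
member 1 (0-2): L=2.8140, (cx,cy)=(1.0000,0.0000)
member 2 (1-2): L=6.2847, (cx,cy)=(0.2177,-0.9760)
member 3 (1-3): L=2.7103, (cx,cy)=(0.9903,-0.1391)
member 4 (2-3): L=5.9055, (cx,cy)=(0.2228,0.9749)
member 5 (2-4): L=3.1410, (cx,cy)=(1.0000,0.0000)
member 6 (3-4): L=6.0393, (cx,cy)=(0.3022,-0.9532)
member 7 (3-5): L=3.0750, (cx,cy)=(0.9984,-0.0569)
member 8 (4-5): L=5.7192, (cx,cy)=(0.2177,0.9760)
solve A·x = −loads:
  F[0-1] = -683.4612 N (compression)
  F[0-2] = -752.2225 N (compression)
  F[1-2] = +726.9090 N (tension)
  F[1-3] = -318.1377 N (compression)
  F[2-3] = -453.7080 N (compression)
  F[2-4] = -250.7192 N (compression)
  F[3-4] = +450.5968 N (tension)
  F[3-5] = -553.2111 N (compression)
  F[4-5] = -526.2338 N (compression)
  Rx@0 = +909.0400 N
  Ry@0 = +665.2274 N
  Ry@4 = +84.0826 N

-683.461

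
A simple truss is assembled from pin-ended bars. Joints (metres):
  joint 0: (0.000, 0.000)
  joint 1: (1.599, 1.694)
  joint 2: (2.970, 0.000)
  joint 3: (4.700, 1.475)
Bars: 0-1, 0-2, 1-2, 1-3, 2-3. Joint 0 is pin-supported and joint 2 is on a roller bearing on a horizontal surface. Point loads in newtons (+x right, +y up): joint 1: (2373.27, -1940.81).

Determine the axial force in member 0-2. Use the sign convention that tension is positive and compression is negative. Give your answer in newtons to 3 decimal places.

1941.206

N=4 nodes, M=5 members, R=3 reactions → 2N=8, M+R=8
member 0 (0-1): L=2.3295, (cx,cy)=(0.6864,0.7272)
member 1 (0-2): L=2.9700, (cx,cy)=(1.0000,0.0000)
member 2 (1-2): L=2.1793, (cx,cy)=(0.6291,-0.7773)
member 3 (1-3): L=3.1087, (cx,cy)=(0.9975,-0.0704)
member 4 (2-3): L=2.2734, (cx,cy)=(0.7610,0.6488)
solve A·x = −loads:
  F[0-1] = +629.4436 N (tension)
  F[0-2] = +1941.2062 N (tension)
  F[1-2] = -3085.6593 N (compression)
  F[1-3] = -0.0000 N (compression)
  F[2-3] = +0.0000 N (tension)
  Rx@0 = -2373.2700 N
  Ry@0 = -457.7336 N
  Ry@2 = +2398.5436 N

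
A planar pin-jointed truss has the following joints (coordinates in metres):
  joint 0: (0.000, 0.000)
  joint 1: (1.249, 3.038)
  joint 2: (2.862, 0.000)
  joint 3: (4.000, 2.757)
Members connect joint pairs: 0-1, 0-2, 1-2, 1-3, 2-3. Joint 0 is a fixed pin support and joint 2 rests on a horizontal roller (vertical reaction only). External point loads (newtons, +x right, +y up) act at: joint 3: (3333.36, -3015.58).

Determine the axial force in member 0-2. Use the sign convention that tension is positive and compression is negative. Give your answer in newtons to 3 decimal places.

1520.240

N=4 nodes, M=5 members, R=3 reactions → 2N=8, M+R=8
member 0 (0-1): L=3.2847, (cx,cy)=(0.3802,0.9249)
member 1 (0-2): L=2.8620, (cx,cy)=(1.0000,0.0000)
member 2 (1-2): L=3.4397, (cx,cy)=(0.4689,-0.8832)
member 3 (1-3): L=2.7653, (cx,cy)=(0.9948,-0.1016)
member 4 (2-3): L=2.9826, (cx,cy)=(0.3815,0.9244)
solve A·x = −loads:
  F[0-1] = +4768.3000 N (tension)
  F[0-2] = +1520.2404 N (tension)
  F[1-2] = -5501.2296 N (compression)
  F[1-3] = +4415.7379 N (tension)
  F[2-3] = -2776.9424 N (compression)
  Rx@0 = -3333.3600 N
  Ry@0 = -4410.1340 N
  Ry@2 = +7425.7140 N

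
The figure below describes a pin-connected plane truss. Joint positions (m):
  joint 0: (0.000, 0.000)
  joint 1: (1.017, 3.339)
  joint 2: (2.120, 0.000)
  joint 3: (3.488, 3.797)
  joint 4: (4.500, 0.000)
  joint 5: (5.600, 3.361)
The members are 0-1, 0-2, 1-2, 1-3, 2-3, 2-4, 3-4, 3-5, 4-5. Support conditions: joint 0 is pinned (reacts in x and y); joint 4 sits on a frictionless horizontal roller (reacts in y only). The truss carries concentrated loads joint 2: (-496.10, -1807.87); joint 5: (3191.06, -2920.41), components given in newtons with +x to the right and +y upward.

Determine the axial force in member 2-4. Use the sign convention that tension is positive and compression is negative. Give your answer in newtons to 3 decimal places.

N=6 nodes, M=9 members, R=3 reactions → 2N=12, M+R=12
member 0 (0-1): L=3.4904, (cx,cy)=(0.2914,0.9566)
member 1 (0-2): L=2.1200, (cx,cy)=(1.0000,0.0000)
member 2 (1-2): L=3.5165, (cx,cy)=(0.3137,-0.9495)
member 3 (1-3): L=2.5131, (cx,cy)=(0.9833,0.1822)
member 4 (2-3): L=4.0359, (cx,cy)=(0.3390,0.9408)
member 5 (2-4): L=2.3800, (cx,cy)=(1.0000,0.0000)
member 6 (3-4): L=3.9295, (cx,cy)=(0.2575,-0.9663)
member 7 (3-5): L=2.1565, (cx,cy)=(0.9793,-0.2022)
member 8 (4-5): L=3.5364, (cx,cy)=(0.3110,0.9504)
solve A·x = −loads:
  F[0-1] = +2238.1950 N (tension)
  F[0-2] = +2042.8242 N (tension)
  F[1-2] = -2004.8300 N (compression)
  F[1-3] = +1302.8033 N (tension)
  F[2-3] = +3945.0616 N (tension)
  F[2-4] = +572.8711 N (tension)
  F[3-4] = -4916.6955 N (compression)
  F[3-5] = +3966.3226 N (tension)
  F[4-5] = -2229.0898 N (compression)
  Rx@0 = -2694.9600 N
  Ry@0 = -2141.0829 N
  Ry@4 = +6869.3629 N

572.871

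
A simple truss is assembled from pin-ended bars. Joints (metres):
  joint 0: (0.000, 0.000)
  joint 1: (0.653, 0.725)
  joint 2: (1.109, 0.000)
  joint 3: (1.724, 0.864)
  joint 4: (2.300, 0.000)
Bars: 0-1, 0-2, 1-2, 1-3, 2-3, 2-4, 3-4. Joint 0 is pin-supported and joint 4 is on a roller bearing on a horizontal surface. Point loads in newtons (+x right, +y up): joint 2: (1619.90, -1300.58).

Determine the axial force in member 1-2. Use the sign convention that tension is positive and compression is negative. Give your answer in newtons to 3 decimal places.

N=5 nodes, M=7 members, R=3 reactions → 2N=10, M+R=10
member 0 (0-1): L=0.9757, (cx,cy)=(0.6692,0.7430)
member 1 (0-2): L=1.1090, (cx,cy)=(1.0000,0.0000)
member 2 (1-2): L=0.8565, (cx,cy)=(0.5324,-0.8465)
member 3 (1-3): L=1.0800, (cx,cy)=(0.9917,0.1287)
member 4 (2-3): L=1.0605, (cx,cy)=(0.5799,0.8147)
member 5 (2-4): L=1.1910, (cx,cy)=(1.0000,0.0000)
member 6 (3-4): L=1.0384, (cx,cy)=(0.5547,-0.8321)
solve A·x = −loads:
  F[0-1] = -906.3777 N (compression)
  F[0-2] = +2226.4913 N (tension)
  F[1-2] = +649.5819 N (tension)
  F[1-3] = -960.4236 N (compression)
  F[2-3] = +921.4789 N (tension)
  F[2-4] = +418.0705 N (tension)
  F[3-4] = -753.6873 N (compression)
  Rx@0 = -1619.9000 N
  Ry@0 = +673.4743 N
  Ry@4 = +627.1057 N

649.582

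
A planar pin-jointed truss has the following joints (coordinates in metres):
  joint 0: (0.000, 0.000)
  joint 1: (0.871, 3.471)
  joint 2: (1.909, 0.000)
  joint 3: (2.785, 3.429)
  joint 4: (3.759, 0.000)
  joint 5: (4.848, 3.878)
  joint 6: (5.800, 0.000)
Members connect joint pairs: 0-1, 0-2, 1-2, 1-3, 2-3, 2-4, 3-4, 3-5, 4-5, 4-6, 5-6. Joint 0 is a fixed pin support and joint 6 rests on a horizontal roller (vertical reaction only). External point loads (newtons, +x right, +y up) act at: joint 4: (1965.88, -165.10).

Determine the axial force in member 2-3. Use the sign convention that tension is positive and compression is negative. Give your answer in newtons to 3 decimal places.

N=7 nodes, M=11 members, R=3 reactions → 2N=14, M+R=14
member 0 (0-1): L=3.5786, (cx,cy)=(0.2434,0.9699)
member 1 (0-2): L=1.9090, (cx,cy)=(1.0000,0.0000)
member 2 (1-2): L=3.6229, (cx,cy)=(0.2865,-0.9581)
member 3 (1-3): L=1.9145, (cx,cy)=(0.9998,-0.0219)
member 4 (2-3): L=3.5391, (cx,cy)=(0.2475,0.9689)
member 5 (2-4): L=1.8500, (cx,cy)=(1.0000,0.0000)
member 6 (3-4): L=3.5646, (cx,cy)=(0.2732,-0.9619)
member 7 (3-5): L=2.1113, (cx,cy)=(0.9771,0.2127)
member 8 (4-5): L=4.0280, (cx,cy)=(0.2704,0.9628)
member 9 (4-6): L=2.0410, (cx,cy)=(1.0000,0.0000)
member 10 (5-6): L=3.9931, (cx,cy)=(0.2384,-0.9712)
solve A·x = −loads:
  F[0-1] = -59.8994 N (compression)
  F[0-2] = +1980.4589 N (tension)
  F[1-2] = +61.3771 N (tension)
  F[1-3] = -32.1719 N (compression)
  F[2-3] = -60.6925 N (compression)
  F[2-4] = +2013.0667 N (tension)
  F[3-4] = +46.8254 N (tension)
  F[3-5] = -61.3854 N (compression)
  F[4-5] = +124.7003 N (tension)
  F[4-6] = +26.2676 N (tension)
  F[5-6] = -110.1789 N (compression)
  Rx@0 = -1965.8800 N
  Ry@0 = +58.0981 N
  Ry@6 = +107.0019 N

-60.692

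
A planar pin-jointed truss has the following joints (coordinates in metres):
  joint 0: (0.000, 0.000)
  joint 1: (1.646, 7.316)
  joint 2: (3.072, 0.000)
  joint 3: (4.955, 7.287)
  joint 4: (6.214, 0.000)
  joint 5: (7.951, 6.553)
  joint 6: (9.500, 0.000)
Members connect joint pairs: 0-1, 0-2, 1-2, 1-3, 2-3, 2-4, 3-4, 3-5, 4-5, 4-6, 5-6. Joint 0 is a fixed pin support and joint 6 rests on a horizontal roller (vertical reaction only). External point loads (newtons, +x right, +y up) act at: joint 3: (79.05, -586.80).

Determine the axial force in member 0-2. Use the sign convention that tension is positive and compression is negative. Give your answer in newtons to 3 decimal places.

128.570

N=7 nodes, M=11 members, R=3 reactions → 2N=14, M+R=14
member 0 (0-1): L=7.4989, (cx,cy)=(0.2195,0.9756)
member 1 (0-2): L=3.0720, (cx,cy)=(1.0000,0.0000)
member 2 (1-2): L=7.4537, (cx,cy)=(0.1913,-0.9815)
member 3 (1-3): L=3.3091, (cx,cy)=(1.0000,-0.0088)
member 4 (2-3): L=7.5264, (cx,cy)=(0.2502,0.9682)
member 5 (2-4): L=3.1420, (cx,cy)=(1.0000,0.0000)
member 6 (3-4): L=7.3950, (cx,cy)=(0.1703,-0.9854)
member 7 (3-5): L=3.0846, (cx,cy)=(0.9713,-0.2380)
member 8 (4-5): L=6.7793, (cx,cy)=(0.2562,0.9666)
member 9 (4-6): L=3.2860, (cx,cy)=(1.0000,0.0000)
member 10 (5-6): L=6.7336, (cx,cy)=(0.2300,-0.9732)
solve A·x = −loads:
  F[0-1] = -225.6039 N (compression)
  F[0-2] = +128.5699 N (tension)
  F[1-2] = +225.0707 N (tension)
  F[1-3] = -92.5829 N (compression)
  F[2-3] = -228.1697 N (compression)
  F[2-4] = +228.7145 N (tension)
  F[3-4] = -329.2017 N (compression)
  F[3-5] = -177.7739 N (compression)
  F[4-5] = +335.5985 N (tension)
  F[4-6] = +86.6802 N (tension)
  F[5-6] = -376.8035 N (compression)
  Rx@0 = -79.0500 N
  Ry@0 = +220.1020 N
  Ry@6 = +366.6980 N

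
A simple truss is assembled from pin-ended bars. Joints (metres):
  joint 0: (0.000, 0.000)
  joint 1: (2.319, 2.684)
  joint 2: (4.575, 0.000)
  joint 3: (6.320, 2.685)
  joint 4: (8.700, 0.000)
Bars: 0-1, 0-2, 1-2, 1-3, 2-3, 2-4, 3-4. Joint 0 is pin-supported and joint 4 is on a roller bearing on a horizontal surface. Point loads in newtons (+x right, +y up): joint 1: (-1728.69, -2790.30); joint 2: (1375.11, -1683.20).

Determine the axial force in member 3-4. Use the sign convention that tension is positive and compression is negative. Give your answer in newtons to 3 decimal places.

N=5 nodes, M=7 members, R=3 reactions → 2N=10, M+R=10
member 0 (0-1): L=3.5471, (cx,cy)=(0.6538,0.7567)
member 1 (0-2): L=4.5750, (cx,cy)=(1.0000,0.0000)
member 2 (1-2): L=3.5062, (cx,cy)=(0.6434,-0.7655)
member 3 (1-3): L=4.0010, (cx,cy)=(1.0000,0.0002)
member 4 (2-3): L=3.2022, (cx,cy)=(0.5449,0.8385)
member 5 (2-4): L=4.1250, (cx,cy)=(1.0000,0.0000)
member 6 (3-4): L=3.5880, (cx,cy)=(0.6633,-0.7483)
solve A·x = −loads:
  F[0-1] = -4464.1126 N (compression)
  F[0-2] = +2564.9735 N (tension)
  F[1-2] = +767.0774 N (tension)
  F[1-3] = -1683.4264 N (compression)
  F[2-3] = +1307.1286 N (tension)
  F[2-4] = +971.1282 N (tension)
  F[3-4] = -1464.0302 N (compression)
  Rx@0 = +353.5800 N
  Ry@0 = +3377.9205 N
  Ry@4 = +1095.5795 N

-1464.030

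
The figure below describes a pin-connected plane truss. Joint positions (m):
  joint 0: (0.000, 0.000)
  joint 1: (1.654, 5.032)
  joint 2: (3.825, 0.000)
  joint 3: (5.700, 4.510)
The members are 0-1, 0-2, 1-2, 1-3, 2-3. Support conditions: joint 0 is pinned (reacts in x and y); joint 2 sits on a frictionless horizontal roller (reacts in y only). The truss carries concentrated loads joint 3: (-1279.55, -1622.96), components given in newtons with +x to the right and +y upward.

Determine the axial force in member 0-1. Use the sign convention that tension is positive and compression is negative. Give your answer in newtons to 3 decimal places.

-750.665

N=4 nodes, M=5 members, R=3 reactions → 2N=8, M+R=8
member 0 (0-1): L=5.2969, (cx,cy)=(0.3123,0.9500)
member 1 (0-2): L=3.8250, (cx,cy)=(1.0000,0.0000)
member 2 (1-2): L=5.4804, (cx,cy)=(0.3961,-0.9182)
member 3 (1-3): L=4.0795, (cx,cy)=(0.9918,-0.1280)
member 4 (2-3): L=4.8842, (cx,cy)=(0.3839,0.9234)
solve A·x = −loads:
  F[0-1] = -750.6654 N (compression)
  F[0-2] = -1045.1469 N (compression)
  F[1-2] = +857.3271 N (tension)
  F[1-3] = -578.7843 N (compression)
  F[2-3] = -1837.8346 N (compression)
  Rx@0 = +1279.5500 N
  Ry@0 = +713.1295 N
  Ry@2 = +909.8305 N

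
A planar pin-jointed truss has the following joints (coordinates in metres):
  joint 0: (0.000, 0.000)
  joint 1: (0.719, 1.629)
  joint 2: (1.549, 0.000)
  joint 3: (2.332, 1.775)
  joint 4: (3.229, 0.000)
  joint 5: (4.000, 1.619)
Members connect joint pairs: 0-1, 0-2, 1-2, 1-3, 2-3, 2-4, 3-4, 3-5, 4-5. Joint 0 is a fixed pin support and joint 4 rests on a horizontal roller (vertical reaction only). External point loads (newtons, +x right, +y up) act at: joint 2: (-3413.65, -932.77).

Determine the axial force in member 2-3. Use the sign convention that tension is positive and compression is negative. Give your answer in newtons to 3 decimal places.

532.707

N=6 nodes, M=9 members, R=3 reactions → 2N=12, M+R=12
member 0 (0-1): L=1.7806, (cx,cy)=(0.4038,0.9149)
member 1 (0-2): L=1.5490, (cx,cy)=(1.0000,0.0000)
member 2 (1-2): L=1.8283, (cx,cy)=(0.4540,-0.8910)
member 3 (1-3): L=1.6196, (cx,cy)=(0.9959,0.0901)
member 4 (2-3): L=1.9400, (cx,cy)=(0.4036,0.9149)
member 5 (2-4): L=1.6800, (cx,cy)=(1.0000,0.0000)
member 6 (3-4): L=1.9888, (cx,cy)=(0.4510,-0.8925)
member 7 (3-5): L=1.6753, (cx,cy)=(0.9957,-0.0931)
member 8 (4-5): L=1.7932, (cx,cy)=(0.4300,0.9029)
solve A·x = −loads:
  F[0-1] = -530.4758 N (compression)
  F[0-2] = -3199.4480 N (compression)
  F[1-2] = +499.8569 N (tension)
  F[1-3] = -442.9320 N (compression)
  F[2-3] = +532.7074 N (tension)
  F[2-4] = +226.1268 N (tension)
  F[3-4] = -501.3554 N (compression)
  F[3-5] = +0.0000 N (tension)
  F[4-5] = -0.0000 N (compression)
  Rx@0 = +3413.6500 N
  Ry@0 = +485.3062 N
  Ry@4 = +447.4638 N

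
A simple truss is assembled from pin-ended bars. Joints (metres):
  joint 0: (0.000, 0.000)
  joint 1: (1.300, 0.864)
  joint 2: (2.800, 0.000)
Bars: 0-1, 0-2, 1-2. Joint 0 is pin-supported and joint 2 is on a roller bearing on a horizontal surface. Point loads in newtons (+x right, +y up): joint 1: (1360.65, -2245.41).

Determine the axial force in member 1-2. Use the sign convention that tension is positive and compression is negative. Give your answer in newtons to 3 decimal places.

-2929.883

N=3 nodes, M=3 members, R=3 reactions → 2N=6, M+R=6
member 0 (0-1): L=1.5609, (cx,cy)=(0.8328,0.5535)
member 1 (0-2): L=2.8000, (cx,cy)=(1.0000,0.0000)
member 2 (1-2): L=1.7310, (cx,cy)=(0.8665,-0.4991)
solve A·x = −loads:
  F[0-1] = -1414.6641 N (compression)
  F[0-2] = +2538.8359 N (tension)
  F[1-2] = -2929.8827 N (compression)
  Rx@0 = -1360.6500 N
  Ry@0 = +783.0405 N
  Ry@2 = +1462.3695 N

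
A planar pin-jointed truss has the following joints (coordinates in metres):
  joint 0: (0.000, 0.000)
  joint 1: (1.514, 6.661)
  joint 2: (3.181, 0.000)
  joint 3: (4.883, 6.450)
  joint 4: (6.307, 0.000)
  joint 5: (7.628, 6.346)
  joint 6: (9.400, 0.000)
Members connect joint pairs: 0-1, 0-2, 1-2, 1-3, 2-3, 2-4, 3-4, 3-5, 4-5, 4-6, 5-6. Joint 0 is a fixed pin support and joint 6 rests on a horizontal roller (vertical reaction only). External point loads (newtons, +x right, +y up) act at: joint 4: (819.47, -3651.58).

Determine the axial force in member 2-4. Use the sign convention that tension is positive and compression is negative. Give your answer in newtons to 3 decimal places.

1729.090

N=7 nodes, M=11 members, R=3 reactions → 2N=14, M+R=14
member 0 (0-1): L=6.8309, (cx,cy)=(0.2216,0.9751)
member 1 (0-2): L=3.1810, (cx,cy)=(1.0000,0.0000)
member 2 (1-2): L=6.8664, (cx,cy)=(0.2428,-0.9701)
member 3 (1-3): L=3.3756, (cx,cy)=(0.9980,-0.0625)
member 4 (2-3): L=6.6708, (cx,cy)=(0.2551,0.9669)
member 5 (2-4): L=3.1260, (cx,cy)=(1.0000,0.0000)
member 6 (3-4): L=6.6053, (cx,cy)=(0.2156,-0.9765)
member 7 (3-5): L=2.7470, (cx,cy)=(0.9993,-0.0379)
member 8 (4-5): L=6.4820, (cx,cy)=(0.2038,0.9790)
member 9 (4-6): L=3.0930, (cx,cy)=(1.0000,0.0000)
member 10 (5-6): L=6.5888, (cx,cy)=(0.2689,-0.9632)
solve A·x = −loads:
  F[0-1] = -1232.1711 N (compression)
  F[0-2] = +1092.5685 N (tension)
  F[1-2] = +1276.2153 N (tension)
  F[1-3] = -584.0745 N (compression)
  F[2-3] = -1280.4114 N (compression)
  F[2-4] = +1729.0898 N (tension)
  F[3-4] = +1276.4285 N (tension)
  F[3-5] = -1185.6470 N (compression)
  F[4-5] = +2456.7237 N (tension)
  F[4-6] = +684.1313 N (tension)
  F[5-6] = -2543.7775 N (compression)
  Rx@0 = -819.4700 N
  Ry@0 = +1201.5252 N
  Ry@6 = +2450.0548 N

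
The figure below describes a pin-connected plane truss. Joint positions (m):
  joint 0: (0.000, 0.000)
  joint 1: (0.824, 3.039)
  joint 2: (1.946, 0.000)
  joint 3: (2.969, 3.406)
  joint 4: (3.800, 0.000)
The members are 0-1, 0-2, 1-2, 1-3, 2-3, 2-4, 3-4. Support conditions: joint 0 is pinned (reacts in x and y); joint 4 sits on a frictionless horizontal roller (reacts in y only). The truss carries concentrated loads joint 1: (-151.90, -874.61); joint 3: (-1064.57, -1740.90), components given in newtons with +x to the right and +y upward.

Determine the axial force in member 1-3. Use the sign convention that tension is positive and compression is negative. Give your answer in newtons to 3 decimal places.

N=5 nodes, M=7 members, R=3 reactions → 2N=10, M+R=10
member 0 (0-1): L=3.1487, (cx,cy)=(0.2617,0.9652)
member 1 (0-2): L=1.9460, (cx,cy)=(1.0000,0.0000)
member 2 (1-2): L=3.2395, (cx,cy)=(0.3463,-0.9381)
member 3 (1-3): L=2.1762, (cx,cy)=(0.9857,0.1686)
member 4 (2-3): L=3.5563, (cx,cy)=(0.2877,0.9577)
member 5 (2-4): L=1.8540, (cx,cy)=(1.0000,0.0000)
member 6 (3-4): L=3.5059, (cx,cy)=(0.2370,-0.9715)
solve A·x = −loads:
  F[0-1] = -2218.6534 N (compression)
  F[0-2] = -635.8643 N (compression)
  F[1-2] = +1196.5298 N (tension)
  F[1-3] = -855.3743 N (compression)
  F[2-3] = -1172.0083 N (compression)
  F[2-4] = +115.6895 N (tension)
  F[3-4] = -488.0830 N (compression)
  Rx@0 = +1216.4700 N
  Ry@0 = +2141.3360 N
  Ry@4 = +474.1740 N

-855.374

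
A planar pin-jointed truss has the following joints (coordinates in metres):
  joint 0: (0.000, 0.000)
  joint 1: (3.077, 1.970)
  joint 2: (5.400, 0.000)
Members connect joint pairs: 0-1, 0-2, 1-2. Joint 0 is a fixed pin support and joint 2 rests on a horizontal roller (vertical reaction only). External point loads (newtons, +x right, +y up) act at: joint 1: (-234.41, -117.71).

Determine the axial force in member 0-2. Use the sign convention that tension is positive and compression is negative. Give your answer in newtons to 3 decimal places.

-21.748

N=3 nodes, M=3 members, R=3 reactions → 2N=6, M+R=6
member 0 (0-1): L=3.6536, (cx,cy)=(0.8422,0.5392)
member 1 (0-2): L=5.4000, (cx,cy)=(1.0000,0.0000)
member 2 (1-2): L=3.0459, (cx,cy)=(0.7627,-0.6468)
solve A·x = −loads:
  F[0-1] = -252.5129 N (compression)
  F[0-2] = -21.7482 N (compression)
  F[1-2] = +28.5156 N (tension)
  Rx@0 = +234.4100 N
  Ry@0 = +136.1533 N
  Ry@2 = -18.4433 N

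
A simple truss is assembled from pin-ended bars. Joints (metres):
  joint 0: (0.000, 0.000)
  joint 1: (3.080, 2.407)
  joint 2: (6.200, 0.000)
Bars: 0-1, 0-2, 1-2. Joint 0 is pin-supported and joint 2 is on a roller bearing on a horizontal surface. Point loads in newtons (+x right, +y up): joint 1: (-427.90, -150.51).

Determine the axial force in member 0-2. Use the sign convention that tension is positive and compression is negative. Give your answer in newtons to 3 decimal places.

-118.413

N=3 nodes, M=3 members, R=3 reactions → 2N=6, M+R=6
member 0 (0-1): L=3.9090, (cx,cy)=(0.7879,0.6158)
member 1 (0-2): L=6.2000, (cx,cy)=(1.0000,0.0000)
member 2 (1-2): L=3.9406, (cx,cy)=(0.7918,-0.6108)
solve A·x = −loads:
  F[0-1] = -392.7847 N (compression)
  F[0-2] = -118.4127 N (compression)
  F[1-2] = +149.5554 N (tension)
  Rx@0 = +427.9000 N
  Ry@0 = +241.8623 N
  Ry@2 = -91.3523 N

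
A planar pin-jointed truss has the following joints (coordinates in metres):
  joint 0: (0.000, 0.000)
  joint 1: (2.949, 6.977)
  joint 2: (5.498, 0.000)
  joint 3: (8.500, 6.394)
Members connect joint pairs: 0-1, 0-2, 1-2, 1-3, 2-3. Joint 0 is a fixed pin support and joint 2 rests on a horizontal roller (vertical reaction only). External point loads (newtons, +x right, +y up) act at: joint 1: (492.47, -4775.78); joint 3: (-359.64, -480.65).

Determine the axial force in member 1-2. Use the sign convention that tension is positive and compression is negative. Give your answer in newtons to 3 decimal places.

-3212.415

N=4 nodes, M=5 members, R=3 reactions → 2N=8, M+R=8
member 0 (0-1): L=7.5746, (cx,cy)=(0.3893,0.9211)
member 1 (0-2): L=5.4980, (cx,cy)=(1.0000,0.0000)
member 2 (1-2): L=7.4281, (cx,cy)=(0.3432,-0.9393)
member 3 (1-3): L=5.5815, (cx,cy)=(0.9945,-0.1045)
member 4 (2-3): L=7.0637, (cx,cy)=(0.4250,0.9052)
solve A·x = −loads:
  F[0-1] = -1894.4966 N (compression)
  F[0-2] = +870.4060 N (tension)
  F[1-2] = -3212.4153 N (compression)
  F[1-3] = -128.3800 N (compression)
  F[2-3] = -545.8033 N (compression)
  Rx@0 = -132.8300 N
  Ry@0 = +1745.0213 N
  Ry@2 = +3511.4087 N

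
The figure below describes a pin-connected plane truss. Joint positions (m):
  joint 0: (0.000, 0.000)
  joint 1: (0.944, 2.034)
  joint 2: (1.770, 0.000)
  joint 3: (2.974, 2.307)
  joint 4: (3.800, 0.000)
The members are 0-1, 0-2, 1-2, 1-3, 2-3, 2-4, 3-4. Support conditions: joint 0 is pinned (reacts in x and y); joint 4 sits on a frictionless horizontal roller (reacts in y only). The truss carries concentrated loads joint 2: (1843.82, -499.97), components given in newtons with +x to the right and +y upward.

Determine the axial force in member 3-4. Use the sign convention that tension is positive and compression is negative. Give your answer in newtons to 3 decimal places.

-247.358

N=5 nodes, M=7 members, R=3 reactions → 2N=10, M+R=10
member 0 (0-1): L=2.2424, (cx,cy)=(0.4210,0.9071)
member 1 (0-2): L=1.7700, (cx,cy)=(1.0000,0.0000)
member 2 (1-2): L=2.1953, (cx,cy)=(0.3763,-0.9265)
member 3 (1-3): L=2.0483, (cx,cy)=(0.9911,0.1333)
member 4 (2-3): L=2.6023, (cx,cy)=(0.4627,0.8865)
member 5 (2-4): L=2.0300, (cx,cy)=(1.0000,0.0000)
member 6 (3-4): L=2.4504, (cx,cy)=(0.3371,-0.9415)
solve A·x = −loads:
  F[0-1] = -294.4528 N (compression)
  F[0-2] = +1967.7788 N (tension)
  F[1-2] = +256.2837 N (tension)
  F[1-3] = -222.3708 N (compression)
  F[2-3] = +296.1197 N (tension)
  F[2-4] = +83.3808 N (tension)
  F[3-4] = -247.3577 N (compression)
  Rx@0 = -1843.8200 N
  Ry@0 = +267.0892 N
  Ry@4 = +232.8808 N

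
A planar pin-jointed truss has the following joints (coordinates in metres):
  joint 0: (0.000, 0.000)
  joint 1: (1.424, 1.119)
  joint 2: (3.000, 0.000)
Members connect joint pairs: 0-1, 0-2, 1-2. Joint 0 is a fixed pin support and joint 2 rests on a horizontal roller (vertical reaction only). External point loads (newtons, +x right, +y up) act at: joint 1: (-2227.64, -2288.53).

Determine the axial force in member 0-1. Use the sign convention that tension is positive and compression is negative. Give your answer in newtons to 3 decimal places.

N=3 nodes, M=3 members, R=3 reactions → 2N=6, M+R=6
member 0 (0-1): L=1.8111, (cx,cy)=(0.7863,0.6179)
member 1 (0-2): L=3.0000, (cx,cy)=(1.0000,0.0000)
member 2 (1-2): L=1.9329, (cx,cy)=(0.8154,-0.5789)
solve A·x = −loads:
  F[0-1] = -3290.5785 N (compression)
  F[0-2] = +359.6761 N (tension)
  F[1-2] = -441.1184 N (compression)
  Rx@0 = +2227.6400 N
  Ry@0 = +2033.1508 N
  Ry@2 = +255.3792 N

-3290.579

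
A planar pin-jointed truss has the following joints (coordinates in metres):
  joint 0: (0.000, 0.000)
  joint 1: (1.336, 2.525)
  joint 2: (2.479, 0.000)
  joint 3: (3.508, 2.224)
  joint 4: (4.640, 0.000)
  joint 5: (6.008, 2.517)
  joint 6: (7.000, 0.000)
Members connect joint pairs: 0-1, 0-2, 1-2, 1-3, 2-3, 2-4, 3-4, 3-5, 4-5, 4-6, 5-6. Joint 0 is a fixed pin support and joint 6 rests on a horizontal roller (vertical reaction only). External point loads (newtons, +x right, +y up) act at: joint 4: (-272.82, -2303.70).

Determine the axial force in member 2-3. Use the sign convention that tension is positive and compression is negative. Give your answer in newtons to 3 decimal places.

N=7 nodes, M=11 members, R=3 reactions → 2N=14, M+R=14
member 0 (0-1): L=2.8567, (cx,cy)=(0.4677,0.8839)
member 1 (0-2): L=2.4790, (cx,cy)=(1.0000,0.0000)
member 2 (1-2): L=2.7717, (cx,cy)=(0.4124,-0.9110)
member 3 (1-3): L=2.1928, (cx,cy)=(0.9905,-0.1373)
member 4 (2-3): L=2.4505, (cx,cy)=(0.4199,0.9076)
member 5 (2-4): L=2.1610, (cx,cy)=(1.0000,0.0000)
member 6 (3-4): L=2.4955, (cx,cy)=(0.4536,-0.8912)
member 7 (3-5): L=2.5171, (cx,cy)=(0.9932,0.1164)
member 8 (4-5): L=2.8647, (cx,cy)=(0.4775,0.8786)
member 9 (4-6): L=2.3600, (cx,cy)=(1.0000,0.0000)
member 10 (5-6): L=2.7054, (cx,cy)=(0.3667,-0.9304)
solve A·x = −loads:
  F[0-1] = -878.6936 N (compression)
  F[0-2] = +138.1262 N (tension)
  F[1-2] = +976.3046 N (tension)
  F[1-3] = -821.3385 N (compression)
  F[2-3] = -980.0084 N (compression)
  F[2-4] = +952.2607 N (tension)
  F[3-4] = +670.3961 N (tension)
  F[3-5] = -1539.6479 N (compression)
  F[4-5] = +1941.9702 N (tension)
  F[4-6] = +601.8307 N (tension)
  F[5-6] = -1641.3417 N (compression)
  Rx@0 = +272.8200 N
  Ry@0 = +776.6760 N
  Ry@6 = +1527.0240 N

-980.008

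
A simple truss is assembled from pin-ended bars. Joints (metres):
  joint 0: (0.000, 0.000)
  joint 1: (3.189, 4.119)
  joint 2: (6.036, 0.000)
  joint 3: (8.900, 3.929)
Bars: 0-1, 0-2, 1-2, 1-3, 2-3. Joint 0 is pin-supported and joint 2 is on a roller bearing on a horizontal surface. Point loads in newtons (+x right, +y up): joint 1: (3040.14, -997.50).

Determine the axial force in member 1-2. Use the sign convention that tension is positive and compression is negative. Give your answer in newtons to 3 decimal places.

-3162.587

N=4 nodes, M=5 members, R=3 reactions → 2N=8, M+R=8
member 0 (0-1): L=5.2092, (cx,cy)=(0.6122,0.7907)
member 1 (0-2): L=6.0360, (cx,cy)=(1.0000,0.0000)
member 2 (1-2): L=5.0072, (cx,cy)=(0.5686,-0.8226)
member 3 (1-3): L=5.7142, (cx,cy)=(0.9994,-0.0333)
member 4 (2-3): L=4.8621, (cx,cy)=(0.5891,0.8081)
solve A·x = −loads:
  F[0-1] = +2028.6933 N (tension)
  F[0-2] = +1798.2048 N (tension)
  F[1-2] = -3162.5867 N (compression)
  F[1-3] = -0.0000 N (compression)
  F[2-3] = +0.0000 N (tension)
  Rx@0 = -3040.1400 N
  Ry@0 = -1604.1177 N
  Ry@2 = +2601.6177 N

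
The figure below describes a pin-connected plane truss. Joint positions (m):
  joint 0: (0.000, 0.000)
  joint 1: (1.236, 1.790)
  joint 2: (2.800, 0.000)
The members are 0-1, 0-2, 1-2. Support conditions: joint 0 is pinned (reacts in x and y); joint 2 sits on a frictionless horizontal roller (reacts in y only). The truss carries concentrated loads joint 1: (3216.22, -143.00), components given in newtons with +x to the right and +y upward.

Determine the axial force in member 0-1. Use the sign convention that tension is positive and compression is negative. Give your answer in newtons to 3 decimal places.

N=3 nodes, M=3 members, R=3 reactions → 2N=6, M+R=6
member 0 (0-1): L=2.1753, (cx,cy)=(0.5682,0.8229)
member 1 (0-2): L=2.8000, (cx,cy)=(1.0000,0.0000)
member 2 (1-2): L=2.3770, (cx,cy)=(0.6580,-0.7530)
solve A·x = −loads:
  F[0-1] = +2401.5552 N (tension)
  F[0-2] = +1851.6430 N (tension)
  F[1-2] = -2814.1826 N (compression)
  Rx@0 = -3216.2200 N
  Ry@0 = -1976.2078 N
  Ry@2 = +2119.2078 N

2401.555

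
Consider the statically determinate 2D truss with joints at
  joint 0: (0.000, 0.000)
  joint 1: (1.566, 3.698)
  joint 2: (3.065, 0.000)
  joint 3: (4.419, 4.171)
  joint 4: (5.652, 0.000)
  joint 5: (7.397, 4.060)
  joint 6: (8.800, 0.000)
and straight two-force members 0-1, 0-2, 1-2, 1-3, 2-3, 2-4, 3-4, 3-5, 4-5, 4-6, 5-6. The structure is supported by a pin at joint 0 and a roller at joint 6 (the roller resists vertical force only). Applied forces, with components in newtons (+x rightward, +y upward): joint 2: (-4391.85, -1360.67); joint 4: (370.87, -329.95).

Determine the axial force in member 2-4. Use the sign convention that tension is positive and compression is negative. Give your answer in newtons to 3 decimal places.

993.696

N=7 nodes, M=11 members, R=3 reactions → 2N=14, M+R=14
member 0 (0-1): L=4.0159, (cx,cy)=(0.3899,0.9208)
member 1 (0-2): L=3.0650, (cx,cy)=(1.0000,0.0000)
member 2 (1-2): L=3.9903, (cx,cy)=(0.3757,-0.9268)
member 3 (1-3): L=2.8919, (cx,cy)=(0.9865,0.1636)
member 4 (2-3): L=4.3853, (cx,cy)=(0.3088,0.9511)
member 5 (2-4): L=2.5870, (cx,cy)=(1.0000,0.0000)
member 6 (3-4): L=4.3494, (cx,cy)=(0.2835,-0.9590)
member 7 (3-5): L=2.9801, (cx,cy)=(0.9993,-0.0372)
member 8 (4-5): L=4.4191, (cx,cy)=(0.3949,0.9187)
member 9 (4-6): L=3.1480, (cx,cy)=(1.0000,0.0000)
member 10 (5-6): L=4.2956, (cx,cy)=(0.3266,-0.9452)
solve A·x = −loads:
  F[0-1] = -1091.1675 N (compression)
  F[0-2] = -3595.4807 N (compression)
  F[1-2] = +944.5986 N (tension)
  F[1-3] = -791.0032 N (compression)
  F[2-3] = +510.1857 N (tension)
  F[2-4] = +993.6958 N (tension)
  F[3-4] = -350.7642 N (compression)
  F[3-5] = -523.7527 N (compression)
  F[4-5] = +725.2632 N (tension)
  F[4-6] = +237.0009 N (tension)
  F[5-6] = -725.6283 N (compression)
  Rx@0 = +4020.9800 N
  Ry@0 = +1004.7869 N
  Ry@6 = +685.8331 N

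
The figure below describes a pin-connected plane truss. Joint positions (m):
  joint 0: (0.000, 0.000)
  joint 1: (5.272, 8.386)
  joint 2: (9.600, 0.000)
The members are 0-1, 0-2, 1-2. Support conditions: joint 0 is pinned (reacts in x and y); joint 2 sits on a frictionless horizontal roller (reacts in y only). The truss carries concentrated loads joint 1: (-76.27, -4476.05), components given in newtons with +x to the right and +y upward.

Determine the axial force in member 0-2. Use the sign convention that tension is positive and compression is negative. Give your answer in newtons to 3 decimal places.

N=3 nodes, M=3 members, R=3 reactions → 2N=6, M+R=6
member 0 (0-1): L=9.9055, (cx,cy)=(0.5322,0.8466)
member 1 (0-2): L=9.6000, (cx,cy)=(1.0000,0.0000)
member 2 (1-2): L=9.4370, (cx,cy)=(0.4586,-0.8886)
solve A·x = −loads:
  F[0-1] = -2462.2929 N (compression)
  F[0-2] = +1234.2348 N (tension)
  F[1-2] = -2691.1848 N (compression)
  Rx@0 = +76.2700 N
  Ry@0 = +2084.5776 N
  Ry@2 = +2391.4724 N

1234.235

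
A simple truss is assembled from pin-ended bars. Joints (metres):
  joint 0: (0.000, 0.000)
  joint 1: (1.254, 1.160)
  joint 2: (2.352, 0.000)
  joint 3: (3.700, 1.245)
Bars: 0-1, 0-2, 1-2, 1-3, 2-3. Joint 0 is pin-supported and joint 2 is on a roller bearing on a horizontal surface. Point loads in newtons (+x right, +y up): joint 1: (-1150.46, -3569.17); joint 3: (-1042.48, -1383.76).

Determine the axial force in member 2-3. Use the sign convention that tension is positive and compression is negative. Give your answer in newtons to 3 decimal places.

-2063.744

N=4 nodes, M=5 members, R=3 reactions → 2N=8, M+R=8
member 0 (0-1): L=1.7082, (cx,cy)=(0.7341,0.6791)
member 1 (0-2): L=2.3520, (cx,cy)=(1.0000,0.0000)
member 2 (1-2): L=1.5972, (cx,cy)=(0.6874,-0.7262)
member 3 (1-3): L=2.4475, (cx,cy)=(0.9994,0.0347)
member 4 (2-3): L=1.8350, (cx,cy)=(0.7346,0.6785)
solve A·x = −loads:
  F[0-1] = -2934.0259 N (compression)
  F[0-2] = -39.1160 N (compression)
  F[1-2] = -2148.4923 N (compression)
  F[1-3] = +473.8643 N (tension)
  F[2-3] = -2063.7444 N (compression)
  Rx@0 = +2192.9400 N
  Ry@0 = +1992.3730 N
  Ry@2 = +2960.5570 N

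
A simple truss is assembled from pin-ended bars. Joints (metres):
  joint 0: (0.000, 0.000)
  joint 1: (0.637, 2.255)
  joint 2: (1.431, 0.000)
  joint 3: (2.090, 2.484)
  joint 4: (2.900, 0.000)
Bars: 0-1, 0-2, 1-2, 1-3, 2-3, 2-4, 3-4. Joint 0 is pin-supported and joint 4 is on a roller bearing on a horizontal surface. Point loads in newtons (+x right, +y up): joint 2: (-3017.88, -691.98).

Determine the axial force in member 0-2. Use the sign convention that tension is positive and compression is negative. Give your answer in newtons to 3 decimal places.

-2918.863

N=5 nodes, M=7 members, R=3 reactions → 2N=10, M+R=10
member 0 (0-1): L=2.3432, (cx,cy)=(0.2718,0.9623)
member 1 (0-2): L=1.4310, (cx,cy)=(1.0000,0.0000)
member 2 (1-2): L=2.3907, (cx,cy)=(0.3321,-0.9432)
member 3 (1-3): L=1.4709, (cx,cy)=(0.9878,0.1557)
member 4 (2-3): L=2.5699, (cx,cy)=(0.2564,0.9666)
member 5 (2-4): L=1.4690, (cx,cy)=(1.0000,0.0000)
member 6 (3-4): L=2.6127, (cx,cy)=(0.3100,-0.9507)
solve A·x = −loads:
  F[0-1] = -364.2406 N (compression)
  F[0-2] = -2918.8629 N (compression)
  F[1-2] = +336.4047 N (tension)
  F[1-3] = -213.3451 N (compression)
  F[2-3] = +387.6316 N (tension)
  F[2-4] = +111.3445 N (tension)
  F[3-4] = -359.1518 N (compression)
  Rx@0 = +3017.8800 N
  Ry@0 = +350.5237 N
  Ry@4 = +341.4563 N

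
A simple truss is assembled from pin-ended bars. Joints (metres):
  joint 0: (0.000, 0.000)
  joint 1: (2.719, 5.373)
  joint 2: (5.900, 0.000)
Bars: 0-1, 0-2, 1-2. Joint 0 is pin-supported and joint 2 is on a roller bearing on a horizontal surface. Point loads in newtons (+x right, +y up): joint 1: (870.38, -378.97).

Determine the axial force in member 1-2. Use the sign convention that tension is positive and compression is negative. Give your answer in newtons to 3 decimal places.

N=3 nodes, M=3 members, R=3 reactions → 2N=6, M+R=6
member 0 (0-1): L=6.0218, (cx,cy)=(0.4515,0.8923)
member 1 (0-2): L=5.9000, (cx,cy)=(1.0000,0.0000)
member 2 (1-2): L=6.2440, (cx,cy)=(0.5094,-0.8605)
solve A·x = −loads:
  F[0-1] = +659.3533 N (tension)
  F[0-2] = +572.6648 N (tension)
  F[1-2] = -1124.0916 N (compression)
  Rx@0 = -870.3800 N
  Ry@0 = -588.3132 N
  Ry@2 = +967.2832 N

-1124.092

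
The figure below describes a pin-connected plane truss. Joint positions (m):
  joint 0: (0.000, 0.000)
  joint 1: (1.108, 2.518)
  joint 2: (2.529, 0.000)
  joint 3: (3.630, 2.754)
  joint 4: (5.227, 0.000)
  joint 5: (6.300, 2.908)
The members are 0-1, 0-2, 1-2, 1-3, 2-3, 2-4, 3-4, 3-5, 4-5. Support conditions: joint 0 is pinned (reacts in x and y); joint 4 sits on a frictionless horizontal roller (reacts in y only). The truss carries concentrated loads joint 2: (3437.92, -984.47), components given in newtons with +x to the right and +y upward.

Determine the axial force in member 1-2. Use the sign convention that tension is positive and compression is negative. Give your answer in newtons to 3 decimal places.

531.395

N=6 nodes, M=9 members, R=3 reactions → 2N=12, M+R=12
member 0 (0-1): L=2.7510, (cx,cy)=(0.4028,0.9153)
member 1 (0-2): L=2.5290, (cx,cy)=(1.0000,0.0000)
member 2 (1-2): L=2.8913, (cx,cy)=(0.4915,-0.8709)
member 3 (1-3): L=2.5330, (cx,cy)=(0.9957,0.0932)
member 4 (2-3): L=2.9659, (cx,cy)=(0.3712,0.9285)
member 5 (2-4): L=2.6980, (cx,cy)=(1.0000,0.0000)
member 6 (3-4): L=3.1835, (cx,cy)=(0.5016,-0.8651)
member 7 (3-5): L=2.6744, (cx,cy)=(0.9983,0.0576)
member 8 (4-5): L=3.0996, (cx,cy)=(0.3462,0.9382)
solve A·x = −loads:
  F[0-1] = -555.1706 N (compression)
  F[0-2] = +3661.5221 N (tension)
  F[1-2] = +531.3947 N (tension)
  F[1-3] = -486.8877 N (compression)
  F[2-3] = +561.8277 N (tension)
  F[2-4] = +276.2103 N (tension)
  F[3-4] = -550.6113 N (compression)
  F[3-5] = -0.0000 N (compression)
  F[4-5] = -0.0000 N (compression)
  Rx@0 = -3437.9200 N
  Ry@0 = +508.1500 N
  Ry@4 = +476.3200 N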